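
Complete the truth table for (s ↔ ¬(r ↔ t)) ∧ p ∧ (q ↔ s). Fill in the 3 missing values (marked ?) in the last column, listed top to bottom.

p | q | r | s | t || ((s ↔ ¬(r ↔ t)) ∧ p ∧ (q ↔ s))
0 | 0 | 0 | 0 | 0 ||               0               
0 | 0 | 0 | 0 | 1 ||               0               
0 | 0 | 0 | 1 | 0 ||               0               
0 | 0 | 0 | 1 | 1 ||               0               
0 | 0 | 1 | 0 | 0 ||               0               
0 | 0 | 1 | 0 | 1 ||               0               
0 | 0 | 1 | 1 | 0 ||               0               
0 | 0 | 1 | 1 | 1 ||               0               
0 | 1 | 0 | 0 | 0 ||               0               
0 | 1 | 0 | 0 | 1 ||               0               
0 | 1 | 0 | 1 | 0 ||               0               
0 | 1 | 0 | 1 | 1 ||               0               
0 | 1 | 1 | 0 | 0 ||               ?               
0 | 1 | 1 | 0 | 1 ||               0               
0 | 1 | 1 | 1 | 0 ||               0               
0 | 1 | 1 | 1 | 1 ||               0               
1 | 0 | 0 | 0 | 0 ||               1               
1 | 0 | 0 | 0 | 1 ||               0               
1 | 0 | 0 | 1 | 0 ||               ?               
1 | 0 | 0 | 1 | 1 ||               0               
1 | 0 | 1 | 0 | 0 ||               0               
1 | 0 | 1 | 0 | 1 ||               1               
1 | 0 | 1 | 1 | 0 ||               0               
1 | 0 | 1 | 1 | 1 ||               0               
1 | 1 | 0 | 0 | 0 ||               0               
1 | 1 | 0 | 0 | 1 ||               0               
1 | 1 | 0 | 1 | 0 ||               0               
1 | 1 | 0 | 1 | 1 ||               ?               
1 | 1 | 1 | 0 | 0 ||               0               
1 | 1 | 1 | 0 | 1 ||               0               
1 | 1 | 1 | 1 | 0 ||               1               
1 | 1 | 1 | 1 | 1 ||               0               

Row p=0, q=1, r=1, s=0, t=0: (s ↔ ¬(r ↔ t)) = 0, (q ↔ s) = 0, so ((s ↔ ¬(r ↔ t)) ∧ p ∧ (q ↔ s)) = 0.
Row p=1, q=0, r=0, s=1, t=0: (s ↔ ¬(r ↔ t)) = 0, (q ↔ s) = 0, so ((s ↔ ¬(r ↔ t)) ∧ p ∧ (q ↔ s)) = 0.
Row p=1, q=1, r=0, s=1, t=1: (s ↔ ¬(r ↔ t)) = 1, (q ↔ s) = 1, so ((s ↔ ¬(r ↔ t)) ∧ p ∧ (q ↔ s)) = 1.

0, 0, 1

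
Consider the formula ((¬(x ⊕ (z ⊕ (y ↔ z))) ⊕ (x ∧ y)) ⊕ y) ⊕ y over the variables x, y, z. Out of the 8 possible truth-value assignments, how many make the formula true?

6

x | y | z | φ
- | - | - | -
F | F | F | F
F | F | T | F
F | T | F | T
F | T | T | T
T | F | F | T
T | F | T | T
T | T | F | T
T | T | T | T
The formula is true on 6 of the 8 rows.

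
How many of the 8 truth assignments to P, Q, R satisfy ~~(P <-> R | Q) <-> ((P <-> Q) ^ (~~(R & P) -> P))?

2

  P   |   Q   |   R   ||   φ  
False | False | False || False
False | False |  True ||  True
False |  True | False || False
False |  True |  True || False
 True | False | False || False
 True | False |  True ||  True
 True |  True | False || False
 True |  True |  True || False
The formula is true on 2 of the 8 rows.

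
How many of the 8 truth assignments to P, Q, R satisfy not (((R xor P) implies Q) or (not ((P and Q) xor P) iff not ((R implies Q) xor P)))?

1

P | Q | R || (R xor P) | ((R xor P) implies Q) | (P and Q) | ((P and Q) xor P) | not ((P and Q) xor P) | (R implies Q) | ((R implies Q) xor P) | not ((R implies Q) xor P) | φ
F | F | F ||     F     |           T           |     F     |         F         |           T           |       T       |           T           |             F             | F
F | F | T ||     T     |           F           |     F     |         F         |           T           |       F       |           F           |             T             | F
F | T | F ||     F     |           T           |     F     |         F         |           T           |       T       |           T           |             F             | F
F | T | T ||     T     |           T           |     F     |         F         |           T           |       T       |           T           |             F             | F
T | F | F ||     T     |           F           |     F     |         T         |           F           |       T       |           F           |             T             | T
T | F | T ||     F     |           T           |     F     |         T         |           F           |       F       |           T           |             F             | F
T | T | F ||     T     |           T           |     T     |         F         |           T           |       T       |           F           |             T             | F
T | T | T ||     F     |           T           |     T     |         F         |           T           |       T       |           F           |             T             | F
The formula is true on 1 of the 8 rows.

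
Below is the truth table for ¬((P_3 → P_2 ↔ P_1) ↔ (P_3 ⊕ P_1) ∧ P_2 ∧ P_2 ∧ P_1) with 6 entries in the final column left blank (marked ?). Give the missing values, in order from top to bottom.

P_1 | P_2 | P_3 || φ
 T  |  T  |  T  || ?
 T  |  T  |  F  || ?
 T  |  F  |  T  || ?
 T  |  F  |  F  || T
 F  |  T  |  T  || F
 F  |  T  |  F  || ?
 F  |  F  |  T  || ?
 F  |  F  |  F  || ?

T, F, F, F, T, F

Row P_1=T, P_2=T, P_3=T: (P_3 → P_2 ↔ P_1) = T, ((P_3 ⊕ P_1) ∧ P_2 ∧ P_2 ∧ P_1) = F, ((P_3 → P_2 ↔ P_1) ↔ (P_3 ⊕ P_1) ∧ P_2 ∧ P_2 ∧ P_1) = F, so the formula = T.
Row P_1=T, P_2=T, P_3=F: (P_3 → P_2 ↔ P_1) = T, ((P_3 ⊕ P_1) ∧ P_2 ∧ P_2 ∧ P_1) = T, ((P_3 → P_2 ↔ P_1) ↔ (P_3 ⊕ P_1) ∧ P_2 ∧ P_2 ∧ P_1) = T, so the formula = F.
Row P_1=T, P_2=F, P_3=T: (P_3 → P_2 ↔ P_1) = F, ((P_3 ⊕ P_1) ∧ P_2 ∧ P_2 ∧ P_1) = F, ((P_3 → P_2 ↔ P_1) ↔ (P_3 ⊕ P_1) ∧ P_2 ∧ P_2 ∧ P_1) = T, so the formula = F.
Row P_1=F, P_2=T, P_3=F: (P_3 → P_2 ↔ P_1) = F, ((P_3 ⊕ P_1) ∧ P_2 ∧ P_2 ∧ P_1) = F, ((P_3 → P_2 ↔ P_1) ↔ (P_3 ⊕ P_1) ∧ P_2 ∧ P_2 ∧ P_1) = T, so the formula = F.
Row P_1=F, P_2=F, P_3=T: (P_3 → P_2 ↔ P_1) = T, ((P_3 ⊕ P_1) ∧ P_2 ∧ P_2 ∧ P_1) = F, ((P_3 → P_2 ↔ P_1) ↔ (P_3 ⊕ P_1) ∧ P_2 ∧ P_2 ∧ P_1) = F, so the formula = T.
Row P_1=F, P_2=F, P_3=F: (P_3 → P_2 ↔ P_1) = F, ((P_3 ⊕ P_1) ∧ P_2 ∧ P_2 ∧ P_1) = F, ((P_3 → P_2 ↔ P_1) ↔ (P_3 ⊕ P_1) ∧ P_2 ∧ P_2 ∧ P_1) = T, so the formula = F.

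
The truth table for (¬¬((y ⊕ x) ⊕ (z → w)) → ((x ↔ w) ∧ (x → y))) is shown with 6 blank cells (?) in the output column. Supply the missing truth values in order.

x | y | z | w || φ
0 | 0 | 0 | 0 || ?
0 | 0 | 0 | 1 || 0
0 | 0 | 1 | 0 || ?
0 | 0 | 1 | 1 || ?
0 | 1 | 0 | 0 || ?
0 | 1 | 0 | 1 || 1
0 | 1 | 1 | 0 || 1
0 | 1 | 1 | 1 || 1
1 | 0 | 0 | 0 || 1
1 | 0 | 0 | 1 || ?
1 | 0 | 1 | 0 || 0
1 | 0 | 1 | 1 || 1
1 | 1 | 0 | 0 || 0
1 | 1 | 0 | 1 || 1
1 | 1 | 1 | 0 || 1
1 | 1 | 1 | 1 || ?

1, 1, 0, 1, 1, 1

Row x=0, y=0, z=0, w=0: ¬¬((y ⊕ x) ⊕ (z → w)) = 1, ((x ↔ w) ∧ (x → y)) = 1, so the formula = 1.
Row x=0, y=0, z=1, w=0: ¬¬((y ⊕ x) ⊕ (z → w)) = 0, ((x ↔ w) ∧ (x → y)) = 1, so the formula = 1.
Row x=0, y=0, z=1, w=1: ¬¬((y ⊕ x) ⊕ (z → w)) = 1, ((x ↔ w) ∧ (x → y)) = 0, so the formula = 0.
Row x=0, y=1, z=0, w=0: ¬¬((y ⊕ x) ⊕ (z → w)) = 0, ((x ↔ w) ∧ (x → y)) = 1, so the formula = 1.
Row x=1, y=0, z=0, w=1: ¬¬((y ⊕ x) ⊕ (z → w)) = 0, ((x ↔ w) ∧ (x → y)) = 0, so the formula = 1.
Row x=1, y=1, z=1, w=1: ¬¬((y ⊕ x) ⊕ (z → w)) = 1, ((x ↔ w) ∧ (x → y)) = 1, so the formula = 1.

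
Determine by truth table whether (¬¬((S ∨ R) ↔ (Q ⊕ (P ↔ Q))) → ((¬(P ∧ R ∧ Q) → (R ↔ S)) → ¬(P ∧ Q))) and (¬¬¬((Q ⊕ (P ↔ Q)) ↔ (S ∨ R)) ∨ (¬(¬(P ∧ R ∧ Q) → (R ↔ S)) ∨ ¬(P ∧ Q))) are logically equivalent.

equivalent

P | Q | R | S || φ | ψ
1 | 1 | 1 | 1 || 1 | 1
1 | 1 | 1 | 0 || 1 | 1
1 | 1 | 0 | 1 || 1 | 1
1 | 1 | 0 | 0 || 0 | 0
1 | 0 | 1 | 1 || 1 | 1
1 | 0 | 1 | 0 || 1 | 1
1 | 0 | 0 | 1 || 1 | 1
1 | 0 | 0 | 0 || 1 | 1
0 | 1 | 1 | 1 || 1 | 1
0 | 1 | 1 | 0 || 1 | 1
0 | 1 | 0 | 1 || 1 | 1
0 | 1 | 0 | 0 || 1 | 1
0 | 0 | 1 | 1 || 1 | 1
0 | 0 | 1 | 0 || 1 | 1
0 | 0 | 0 | 1 || 1 | 1
0 | 0 | 0 | 0 || 1 | 1
The columns for φ and ψ agree on every row, so they are logically equivalent.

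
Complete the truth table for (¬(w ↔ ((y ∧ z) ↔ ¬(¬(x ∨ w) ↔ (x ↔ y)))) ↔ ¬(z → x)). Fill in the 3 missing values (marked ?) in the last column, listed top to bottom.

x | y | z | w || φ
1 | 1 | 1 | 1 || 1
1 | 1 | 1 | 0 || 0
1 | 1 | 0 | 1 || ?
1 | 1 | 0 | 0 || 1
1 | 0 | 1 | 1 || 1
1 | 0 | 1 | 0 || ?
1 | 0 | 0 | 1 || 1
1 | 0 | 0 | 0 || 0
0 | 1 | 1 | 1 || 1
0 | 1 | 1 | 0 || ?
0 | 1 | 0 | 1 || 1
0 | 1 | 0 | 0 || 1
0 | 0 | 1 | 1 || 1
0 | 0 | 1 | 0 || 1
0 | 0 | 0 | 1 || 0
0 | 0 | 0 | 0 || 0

0, 0, 1

Row x=1, y=1, z=0, w=1: ¬(w ↔ ((y ∧ z) ↔ ¬(¬(x ∨ w) ↔ (x ↔ y)))) = 1, ¬(z → x) = 0, so the formula = 0.
Row x=1, y=0, z=1, w=0: ¬(w ↔ ((y ∧ z) ↔ ¬(¬(x ∨ w) ↔ (x ↔ y)))) = 1, ¬(z → x) = 0, so the formula = 0.
Row x=0, y=1, z=1, w=0: ¬(w ↔ ((y ∧ z) ↔ ¬(¬(x ∨ w) ↔ (x ↔ y)))) = 1, ¬(z → x) = 1, so the formula = 1.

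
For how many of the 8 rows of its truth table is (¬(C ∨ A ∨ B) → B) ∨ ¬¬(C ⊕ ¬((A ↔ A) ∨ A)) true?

A | B | C || φ
0 | 0 | 0 || 0
0 | 0 | 1 || 1
0 | 1 | 0 || 1
0 | 1 | 1 || 1
1 | 0 | 0 || 1
1 | 0 | 1 || 1
1 | 1 | 0 || 1
1 | 1 | 1 || 1
The formula is true on 7 of the 8 rows.

7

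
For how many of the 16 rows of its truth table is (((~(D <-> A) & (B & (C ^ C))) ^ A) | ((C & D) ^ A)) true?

A  B  C  D  |  (D <-> A)  ~(D <-> A)  (C ^ C)  (B & (C ^ C))  (~(D <-> A) & (B & (C ^ C)))  (C & D)  ((C & D) ^ A)  φ
T  T  T  T  |      T          F          F           F                     F                   T           F        T
T  T  T  F  |      F          T          F           F                     F                   F           T        T
T  T  F  T  |      T          F          F           F                     F                   F           T        T
T  T  F  F  |      F          T          F           F                     F                   F           T        T
T  F  T  T  |      T          F          F           F                     F                   T           F        T
T  F  T  F  |      F          T          F           F                     F                   F           T        T
T  F  F  T  |      T          F          F           F                     F                   F           T        T
T  F  F  F  |      F          T          F           F                     F                   F           T        T
F  T  T  T  |      F          T          F           F                     F                   T           T        T
F  T  T  F  |      T          F          F           F                     F                   F           F        F
F  T  F  T  |      F          T          F           F                     F                   F           F        F
F  T  F  F  |      T          F          F           F                     F                   F           F        F
F  F  T  T  |      F          T          F           F                     F                   T           T        T
F  F  T  F  |      T          F          F           F                     F                   F           F        F
F  F  F  T  |      F          T          F           F                     F                   F           F        F
F  F  F  F  |      T          F          F           F                     F                   F           F        F
The formula is true on 10 of the 16 rows.

10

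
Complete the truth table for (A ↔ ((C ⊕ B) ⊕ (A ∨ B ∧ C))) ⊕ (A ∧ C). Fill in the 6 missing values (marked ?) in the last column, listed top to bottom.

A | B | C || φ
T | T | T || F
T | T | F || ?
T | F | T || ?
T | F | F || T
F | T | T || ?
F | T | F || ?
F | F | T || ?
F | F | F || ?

F, T, F, F, F, T

Row A=T, B=T, C=F: (A ↔ ((C ⊕ B) ⊕ (A ∨ B ∧ C))) = F, (A ∧ C) = F, so the formula = F.
Row A=T, B=F, C=T: (A ↔ ((C ⊕ B) ⊕ (A ∨ B ∧ C))) = F, (A ∧ C) = T, so the formula = T.
Row A=F, B=T, C=T: (A ↔ ((C ⊕ B) ⊕ (A ∨ B ∧ C))) = F, (A ∧ C) = F, so the formula = F.
Row A=F, B=T, C=F: (A ↔ ((C ⊕ B) ⊕ (A ∨ B ∧ C))) = F, (A ∧ C) = F, so the formula = F.
Row A=F, B=F, C=T: (A ↔ ((C ⊕ B) ⊕ (A ∨ B ∧ C))) = F, (A ∧ C) = F, so the formula = F.
Row A=F, B=F, C=F: (A ↔ ((C ⊕ B) ⊕ (A ∨ B ∧ C))) = T, (A ∧ C) = F, so the formula = T.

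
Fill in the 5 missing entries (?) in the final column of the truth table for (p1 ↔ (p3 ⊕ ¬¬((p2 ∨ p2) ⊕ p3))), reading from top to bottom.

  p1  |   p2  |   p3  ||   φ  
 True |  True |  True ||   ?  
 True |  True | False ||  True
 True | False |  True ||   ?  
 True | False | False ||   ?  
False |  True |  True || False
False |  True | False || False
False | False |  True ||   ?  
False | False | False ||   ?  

True, False, False, True, True

Row p1=True, p2=True, p3=True: (p3 ⊕ ¬¬((p2 ∨ p2) ⊕ p3)) = True, so the formula = True.
Row p1=True, p2=False, p3=True: (p3 ⊕ ¬¬((p2 ∨ p2) ⊕ p3)) = False, so the formula = False.
Row p1=True, p2=False, p3=False: (p3 ⊕ ¬¬((p2 ∨ p2) ⊕ p3)) = False, so the formula = False.
Row p1=False, p2=False, p3=True: (p3 ⊕ ¬¬((p2 ∨ p2) ⊕ p3)) = False, so the formula = True.
Row p1=False, p2=False, p3=False: (p3 ⊕ ¬¬((p2 ∨ p2) ⊕ p3)) = False, so the formula = True.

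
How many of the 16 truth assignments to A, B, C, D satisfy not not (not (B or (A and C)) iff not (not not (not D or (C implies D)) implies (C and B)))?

  A   |   B   |   C   |   D   | (A and C) | (B or (A and C)) | not (B or (A and C)) | not D | (C implies D) | (not D or (C implies D)) | not (not D or (C implies D)) | (C and B) |   φ  
----- | ----- | ----- | ----- | --------- | ---------------- | -------------------- | ----- | ------------- | ------------------------ | ---------------------------- | --------- | -----
False | False | False | False |   False   |      False       |         True         |  True |      True     |           True           |            False             |   False   |  True
False | False | False |  True |   False   |      False       |         True         | False |      True     |           True           |            False             |   False   |  True
False | False |  True | False |   False   |      False       |         True         |  True |     False     |           True           |            False             |   False   |  True
False | False |  True |  True |   False   |      False       |         True         | False |      True     |           True           |            False             |   False   |  True
False |  True | False | False |   False   |       True       |        False         |  True |      True     |           True           |            False             |   False   | False
False |  True | False |  True |   False   |       True       |        False         | False |      True     |           True           |            False             |   False   | False
False |  True |  True | False |   False   |       True       |        False         |  True |     False     |           True           |            False             |    True   |  True
False |  True |  True |  True |   False   |       True       |        False         | False |      True     |           True           |            False             |    True   |  True
 True | False | False | False |   False   |      False       |         True         |  True |      True     |           True           |            False             |   False   |  True
 True | False | False |  True |   False   |      False       |         True         | False |      True     |           True           |            False             |   False   |  True
 True | False |  True | False |    True   |       True       |        False         |  True |     False     |           True           |            False             |   False   | False
 True | False |  True |  True |    True   |       True       |        False         | False |      True     |           True           |            False             |   False   | False
 True |  True | False | False |   False   |       True       |        False         |  True |      True     |           True           |            False             |   False   | False
 True |  True | False |  True |   False   |       True       |        False         | False |      True     |           True           |            False             |   False   | False
 True |  True |  True | False |    True   |       True       |        False         |  True |     False     |           True           |            False             |    True   |  True
 True |  True |  True |  True |    True   |       True       |        False         | False |      True     |           True           |            False             |    True   |  True
The formula is true on 10 of the 16 rows.

10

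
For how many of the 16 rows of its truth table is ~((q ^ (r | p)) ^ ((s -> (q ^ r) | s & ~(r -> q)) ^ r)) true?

p | q | r | s || φ
1 | 1 | 1 | 1 || 0
1 | 1 | 1 | 0 || 1
1 | 1 | 0 | 1 || 0
1 | 1 | 0 | 0 || 0
1 | 0 | 1 | 1 || 0
1 | 0 | 1 | 0 || 0
1 | 0 | 0 | 1 || 0
1 | 0 | 0 | 0 || 1
0 | 1 | 1 | 1 || 0
0 | 1 | 1 | 0 || 1
0 | 1 | 0 | 1 || 1
0 | 1 | 0 | 0 || 1
0 | 0 | 1 | 1 || 0
0 | 0 | 1 | 0 || 0
0 | 0 | 0 | 1 || 1
0 | 0 | 0 | 0 || 0
The formula is true on 6 of the 16 rows.

6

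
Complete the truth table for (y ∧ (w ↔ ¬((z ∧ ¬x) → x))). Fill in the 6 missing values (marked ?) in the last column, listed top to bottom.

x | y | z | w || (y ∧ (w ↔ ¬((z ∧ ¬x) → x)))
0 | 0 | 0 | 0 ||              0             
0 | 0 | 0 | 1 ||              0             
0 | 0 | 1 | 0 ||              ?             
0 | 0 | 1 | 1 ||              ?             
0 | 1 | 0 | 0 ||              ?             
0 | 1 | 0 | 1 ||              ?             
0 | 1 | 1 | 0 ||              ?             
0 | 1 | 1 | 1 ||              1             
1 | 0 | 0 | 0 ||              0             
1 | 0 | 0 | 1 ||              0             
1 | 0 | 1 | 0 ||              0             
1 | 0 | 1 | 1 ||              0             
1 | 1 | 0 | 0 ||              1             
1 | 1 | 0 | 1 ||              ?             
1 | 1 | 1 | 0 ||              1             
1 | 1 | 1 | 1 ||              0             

0, 0, 1, 0, 0, 0

Row x=0, y=0, z=1, w=0: (w ↔ ¬((z ∧ ¬x) → x)) = 0, so (y ∧ (w ↔ ¬((z ∧ ¬x) → x))) = 0.
Row x=0, y=0, z=1, w=1: (w ↔ ¬((z ∧ ¬x) → x)) = 1, so (y ∧ (w ↔ ¬((z ∧ ¬x) → x))) = 0.
Row x=0, y=1, z=0, w=0: (w ↔ ¬((z ∧ ¬x) → x)) = 1, so (y ∧ (w ↔ ¬((z ∧ ¬x) → x))) = 1.
Row x=0, y=1, z=0, w=1: (w ↔ ¬((z ∧ ¬x) → x)) = 0, so (y ∧ (w ↔ ¬((z ∧ ¬x) → x))) = 0.
Row x=0, y=1, z=1, w=0: (w ↔ ¬((z ∧ ¬x) → x)) = 0, so (y ∧ (w ↔ ¬((z ∧ ¬x) → x))) = 0.
Row x=1, y=1, z=0, w=1: (w ↔ ¬((z ∧ ¬x) → x)) = 0, so (y ∧ (w ↔ ¬((z ∧ ¬x) → x))) = 0.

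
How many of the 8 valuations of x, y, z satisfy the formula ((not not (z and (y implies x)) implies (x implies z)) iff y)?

4

x | y | z | φ
- | - | - | -
T | T | T | T
T | T | F | T
T | F | T | F
T | F | F | F
F | T | T | T
F | T | F | T
F | F | T | F
F | F | F | F
The formula is true on 4 of the 8 rows.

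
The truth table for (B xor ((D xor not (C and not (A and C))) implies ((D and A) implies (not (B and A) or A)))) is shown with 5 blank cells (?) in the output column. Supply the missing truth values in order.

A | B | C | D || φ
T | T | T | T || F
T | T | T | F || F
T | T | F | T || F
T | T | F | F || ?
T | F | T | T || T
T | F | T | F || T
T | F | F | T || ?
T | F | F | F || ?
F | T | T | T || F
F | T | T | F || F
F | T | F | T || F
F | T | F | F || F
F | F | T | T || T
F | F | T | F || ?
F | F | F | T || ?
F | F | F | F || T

F, T, T, T, T

Row A=T, B=T, C=F, D=F: ((D xor not (C and not (A and C))) implies ((D and A) implies (not (B and A) or A))) = T, so the formula = F.
Row A=T, B=F, C=F, D=T: ((D xor not (C and not (A and C))) implies ((D and A) implies (not (B and A) or A))) = T, so the formula = T.
Row A=T, B=F, C=F, D=F: ((D xor not (C and not (A and C))) implies ((D and A) implies (not (B and A) or A))) = T, so the formula = T.
Row A=F, B=F, C=T, D=F: ((D xor not (C and not (A and C))) implies ((D and A) implies (not (B and A) or A))) = T, so the formula = T.
Row A=F, B=F, C=F, D=T: ((D xor not (C and not (A and C))) implies ((D and A) implies (not (B and A) or A))) = T, so the formula = T.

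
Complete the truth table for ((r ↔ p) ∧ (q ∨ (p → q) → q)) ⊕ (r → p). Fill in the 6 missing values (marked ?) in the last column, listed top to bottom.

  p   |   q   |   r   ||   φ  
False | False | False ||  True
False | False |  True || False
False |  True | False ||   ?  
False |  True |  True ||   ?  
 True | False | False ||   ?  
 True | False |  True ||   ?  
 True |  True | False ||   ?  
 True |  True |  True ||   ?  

False, False, True, False, True, False

Row p=False, q=True, r=False: ((r ↔ p) ∧ (q ∨ (p → q) → q)) = True, (r → p) = True, so the formula = False.
Row p=False, q=True, r=True: ((r ↔ p) ∧ (q ∨ (p → q) → q)) = False, (r → p) = False, so the formula = False.
Row p=True, q=False, r=False: ((r ↔ p) ∧ (q ∨ (p → q) → q)) = False, (r → p) = True, so the formula = True.
Row p=True, q=False, r=True: ((r ↔ p) ∧ (q ∨ (p → q) → q)) = True, (r → p) = True, so the formula = False.
Row p=True, q=True, r=False: ((r ↔ p) ∧ (q ∨ (p → q) → q)) = False, (r → p) = True, so the formula = True.
Row p=True, q=True, r=True: ((r ↔ p) ∧ (q ∨ (p → q) → q)) = True, (r → p) = True, so the formula = False.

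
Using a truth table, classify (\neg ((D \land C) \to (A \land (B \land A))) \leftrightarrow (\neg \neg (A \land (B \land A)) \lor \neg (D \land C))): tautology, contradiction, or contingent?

A | B | C | D | φ
- | - | - | - | -
0 | 0 | 0 | 0 | 0
0 | 0 | 0 | 1 | 0
0 | 0 | 1 | 0 | 0
0 | 0 | 1 | 1 | 0
0 | 1 | 0 | 0 | 0
0 | 1 | 0 | 1 | 0
0 | 1 | 1 | 0 | 0
0 | 1 | 1 | 1 | 0
1 | 0 | 0 | 0 | 0
1 | 0 | 0 | 1 | 0
1 | 0 | 1 | 0 | 0
1 | 0 | 1 | 1 | 0
1 | 1 | 0 | 0 | 0
1 | 1 | 0 | 1 | 0
1 | 1 | 1 | 0 | 0
1 | 1 | 1 | 1 | 0
Every row is 0, so the formula is a contradiction.

contradiction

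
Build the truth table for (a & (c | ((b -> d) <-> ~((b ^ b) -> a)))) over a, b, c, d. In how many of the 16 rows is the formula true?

5

a | b | c | d || φ
T | T | T | T || T
T | T | T | F || T
T | T | F | T || F
T | T | F | F || T
T | F | T | T || T
T | F | T | F || T
T | F | F | T || F
T | F | F | F || F
F | T | T | T || F
F | T | T | F || F
F | T | F | T || F
F | T | F | F || F
F | F | T | T || F
F | F | T | F || F
F | F | F | T || F
F | F | F | F || F
The formula is true on 5 of the 16 rows.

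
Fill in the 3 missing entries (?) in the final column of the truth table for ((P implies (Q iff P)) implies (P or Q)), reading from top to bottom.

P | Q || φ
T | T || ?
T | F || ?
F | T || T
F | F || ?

Row P=T, Q=T: (P implies (Q iff P)) = T, (P or Q) = T, so the formula = T.
Row P=T, Q=F: (P implies (Q iff P)) = F, (P or Q) = T, so the formula = T.
Row P=F, Q=F: (P implies (Q iff P)) = T, (P or Q) = F, so the formula = F.

T, T, F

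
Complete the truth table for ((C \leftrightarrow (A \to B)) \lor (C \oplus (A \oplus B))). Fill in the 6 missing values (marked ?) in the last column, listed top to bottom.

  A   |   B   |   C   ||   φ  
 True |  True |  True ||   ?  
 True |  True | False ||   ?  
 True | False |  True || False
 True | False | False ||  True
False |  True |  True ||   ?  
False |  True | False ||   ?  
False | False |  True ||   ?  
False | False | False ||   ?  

Row A=True, B=True, C=True: (C \leftrightarrow (A \to B)) = True, (C \oplus (A \oplus B)) = True, so the formula = True.
Row A=True, B=True, C=False: (C \leftrightarrow (A \to B)) = False, (C \oplus (A \oplus B)) = False, so the formula = False.
Row A=False, B=True, C=True: (C \leftrightarrow (A \to B)) = True, (C \oplus (A \oplus B)) = False, so the formula = True.
Row A=False, B=True, C=False: (C \leftrightarrow (A \to B)) = False, (C \oplus (A \oplus B)) = True, so the formula = True.
Row A=False, B=False, C=True: (C \leftrightarrow (A \to B)) = True, (C \oplus (A \oplus B)) = True, so the formula = True.
Row A=False, B=False, C=False: (C \leftrightarrow (A \to B)) = False, (C \oplus (A \oplus B)) = False, so the formula = False.

True, False, True, True, True, False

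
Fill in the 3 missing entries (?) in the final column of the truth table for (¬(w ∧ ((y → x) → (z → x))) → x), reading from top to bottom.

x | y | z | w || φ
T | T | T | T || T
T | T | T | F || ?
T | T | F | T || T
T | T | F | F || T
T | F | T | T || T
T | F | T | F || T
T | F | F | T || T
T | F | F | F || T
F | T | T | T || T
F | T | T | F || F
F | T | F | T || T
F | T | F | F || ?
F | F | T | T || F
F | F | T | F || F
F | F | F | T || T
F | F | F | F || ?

T, F, F

Row x=T, y=T, z=T, w=F: ¬(w ∧ ((y → x) → (z → x))) = T, so the formula = T.
Row x=F, y=T, z=F, w=F: ¬(w ∧ ((y → x) → (z → x))) = T, so the formula = F.
Row x=F, y=F, z=F, w=F: ¬(w ∧ ((y → x) → (z → x))) = T, so the formula = F.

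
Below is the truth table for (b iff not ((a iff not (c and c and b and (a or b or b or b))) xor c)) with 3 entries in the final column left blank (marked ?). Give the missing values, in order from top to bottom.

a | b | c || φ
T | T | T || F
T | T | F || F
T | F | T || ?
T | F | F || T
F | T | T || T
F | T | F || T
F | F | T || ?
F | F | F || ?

F, T, F

Row a=T, b=F, c=T: not ((a iff not (c and c and b and (a or b or b or b))) xor c) = T, so the formula = F.
Row a=F, b=F, c=T: not ((a iff not (c and c and b and (a or b or b or b))) xor c) = F, so the formula = T.
Row a=F, b=F, c=F: not ((a iff not (c and c and b and (a or b or b or b))) xor c) = T, so the formula = F.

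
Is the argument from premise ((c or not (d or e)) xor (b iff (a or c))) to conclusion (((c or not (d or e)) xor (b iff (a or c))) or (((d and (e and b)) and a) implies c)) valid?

yes

a  b  c  d  e  |  φ  ψ
1  1  1  1  1  |  0  1
1  1  1  1  0  |  0  1
1  1  1  0  1  |  0  1
1  1  1  0  0  |  0  1
1  1  0  1  1  |  1  1
1  1  0  1  0  |  1  1
1  1  0  0  1  |  1  1
1  1  0  0  0  |  0  1
1  0  1  1  1  |  1  1
1  0  1  1  0  |  1  1
1  0  1  0  1  |  1  1
1  0  1  0  0  |  1  1
1  0  0  1  1  |  0  1
1  0  0  1  0  |  0  1
1  0  0  0  1  |  0  1
1  0  0  0  0  |  1  1
0  1  1  1  1  |  0  1
0  1  1  1  0  |  0  1
0  1  1  0  1  |  0  1
0  1  1  0  0  |  0  1
0  1  0  1  1  |  0  1
0  1  0  1  0  |  0  1
0  1  0  0  1  |  0  1
0  1  0  0  0  |  1  1
0  0  1  1  1  |  1  1
0  0  1  1  0  |  1  1
0  0  1  0  1  |  1  1
0  0  1  0  0  |  1  1
0  0  0  1  1  |  1  1
0  0  0  1  0  |  1  1
0  0  0  0  1  |  1  1
0  0  0  0  0  |  0  1
In every row where φ is true, ψ is also true, so φ ⊨ ψ.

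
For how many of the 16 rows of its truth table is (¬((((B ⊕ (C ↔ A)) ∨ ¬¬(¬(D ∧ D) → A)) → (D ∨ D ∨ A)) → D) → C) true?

  A   |   B   |   C   |   D   || (C ↔ A) | (B ⊕ (C ↔ A)) | (D ∧ D) | ¬(D ∧ D) | (¬(D ∧ D) → A) | ¬(¬(D ∧ D) → A) | ¬¬(¬(D ∧ D) → A) | (D ∨ D ∨ A) |   φ  
 True |  True |  True |  True ||   True  |     False     |   True  |  False   |      True      |      False      |       True       |     True    |  True
 True |  True |  True | False ||   True  |     False     |  False  |   True   |      True      |      False      |       True       |     True    |  True
 True |  True | False |  True ||  False  |      True     |   True  |  False   |      True      |      False      |       True       |     True    |  True
 True |  True | False | False ||  False  |      True     |  False  |   True   |      True      |      False      |       True       |     True    | False
 True | False |  True |  True ||   True  |      True     |   True  |  False   |      True      |      False      |       True       |     True    |  True
 True | False |  True | False ||   True  |      True     |  False  |   True   |      True      |      False      |       True       |     True    |  True
 True | False | False |  True ||  False  |     False     |   True  |  False   |      True      |      False      |       True       |     True    |  True
 True | False | False | False ||  False  |     False     |  False  |   True   |      True      |      False      |       True       |     True    | False
False |  True |  True |  True ||  False  |      True     |   True  |  False   |      True      |      False      |       True       |     True    |  True
False |  True |  True | False ||  False  |      True     |  False  |   True   |     False      |       True      |      False       |    False    |  True
False |  True | False |  True ||   True  |     False     |   True  |  False   |      True      |      False      |       True       |     True    |  True
False |  True | False | False ||   True  |     False     |  False  |   True   |     False      |       True      |      False       |    False    | False
False | False |  True |  True ||  False  |     False     |   True  |  False   |      True      |      False      |       True       |     True    |  True
False | False |  True | False ||  False  |     False     |  False  |   True   |     False      |       True      |      False       |    False    |  True
False | False | False |  True ||   True  |      True     |   True  |  False   |      True      |      False      |       True       |     True    |  True
False | False | False | False ||   True  |      True     |  False  |   True   |     False      |       True      |      False       |    False    |  True
The formula is true on 13 of the 16 rows.

13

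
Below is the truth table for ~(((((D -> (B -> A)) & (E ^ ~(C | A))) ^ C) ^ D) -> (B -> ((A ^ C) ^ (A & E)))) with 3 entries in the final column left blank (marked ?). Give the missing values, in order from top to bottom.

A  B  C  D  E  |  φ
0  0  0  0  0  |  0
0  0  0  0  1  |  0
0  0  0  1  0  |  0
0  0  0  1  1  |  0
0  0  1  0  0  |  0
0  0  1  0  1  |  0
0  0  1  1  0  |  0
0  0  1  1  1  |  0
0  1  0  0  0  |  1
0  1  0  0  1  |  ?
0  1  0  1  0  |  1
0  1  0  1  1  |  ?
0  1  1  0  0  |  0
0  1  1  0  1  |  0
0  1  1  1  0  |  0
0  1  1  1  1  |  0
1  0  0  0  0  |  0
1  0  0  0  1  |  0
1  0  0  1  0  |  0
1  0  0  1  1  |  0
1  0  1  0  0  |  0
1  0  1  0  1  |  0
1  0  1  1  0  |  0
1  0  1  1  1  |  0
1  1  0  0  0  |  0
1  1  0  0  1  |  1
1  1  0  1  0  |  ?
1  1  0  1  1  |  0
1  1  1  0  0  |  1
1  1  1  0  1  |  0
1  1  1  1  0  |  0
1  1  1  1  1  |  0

Row A=0, B=1, C=0, D=0, E=1: ((((D -> (B -> A)) & (E ^ ~(C | A))) ^ C) ^ D) = 0, (B -> ((A ^ C) ^ (A & E))) = 0, (((((D -> (B -> A)) & (E ^ ~(C | A))) ^ C) ^ D) -> (B -> ((A ^ C) ^ (A & E)))) = 1, so the formula = 0.
Row A=0, B=1, C=0, D=1, E=1: ((((D -> (B -> A)) & (E ^ ~(C | A))) ^ C) ^ D) = 1, (B -> ((A ^ C) ^ (A & E))) = 0, (((((D -> (B -> A)) & (E ^ ~(C | A))) ^ C) ^ D) -> (B -> ((A ^ C) ^ (A & E)))) = 0, so the formula = 1.
Row A=1, B=1, C=0, D=1, E=0: ((((D -> (B -> A)) & (E ^ ~(C | A))) ^ C) ^ D) = 1, (B -> ((A ^ C) ^ (A & E))) = 1, (((((D -> (B -> A)) & (E ^ ~(C | A))) ^ C) ^ D) -> (B -> ((A ^ C) ^ (A & E)))) = 1, so the formula = 0.

0, 1, 0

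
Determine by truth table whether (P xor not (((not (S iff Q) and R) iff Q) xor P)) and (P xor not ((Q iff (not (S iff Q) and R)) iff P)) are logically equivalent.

P  Q  R  S  |  φ  ψ
F  F  F  F  |  F  T
F  F  F  T  |  F  T
F  F  T  F  |  F  T
F  F  T  T  |  T  F
F  T  F  F  |  T  F
F  T  F  T  |  T  F
F  T  T  F  |  F  T
F  T  T  T  |  T  F
T  F  F  F  |  F  T
T  F  F  T  |  F  T
T  F  T  F  |  F  T
T  F  T  T  |  T  F
T  T  F  F  |  T  F
T  T  F  T  |  T  F
T  T  T  F  |  F  T
T  T  T  T  |  T  F
The columns differ at P=F, Q=F, R=F, S=F (φ=F, ψ=T), so they are not equivalent.

not equivalent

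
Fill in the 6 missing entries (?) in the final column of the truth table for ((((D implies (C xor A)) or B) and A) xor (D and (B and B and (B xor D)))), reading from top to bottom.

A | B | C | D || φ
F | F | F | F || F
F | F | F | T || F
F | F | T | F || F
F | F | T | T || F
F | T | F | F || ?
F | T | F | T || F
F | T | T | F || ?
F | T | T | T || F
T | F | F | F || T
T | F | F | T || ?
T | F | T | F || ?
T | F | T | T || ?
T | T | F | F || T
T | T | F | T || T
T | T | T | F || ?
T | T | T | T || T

Row A=F, B=T, C=F, D=F: (((D implies (C xor A)) or B) and A) = F, (D and (B and B and (B xor D))) = F, so the formula = F.
Row A=F, B=T, C=T, D=F: (((D implies (C xor A)) or B) and A) = F, (D and (B and B and (B xor D))) = F, so the formula = F.
Row A=T, B=F, C=F, D=T: (((D implies (C xor A)) or B) and A) = T, (D and (B and B and (B xor D))) = F, so the formula = T.
Row A=T, B=F, C=T, D=F: (((D implies (C xor A)) or B) and A) = T, (D and (B and B and (B xor D))) = F, so the formula = T.
Row A=T, B=F, C=T, D=T: (((D implies (C xor A)) or B) and A) = F, (D and (B and B and (B xor D))) = F, so the formula = F.
Row A=T, B=T, C=T, D=F: (((D implies (C xor A)) or B) and A) = T, (D and (B and B and (B xor D))) = F, so the formula = T.

F, F, T, T, F, T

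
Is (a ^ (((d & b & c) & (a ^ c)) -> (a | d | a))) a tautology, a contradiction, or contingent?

a  b  c  d     (d & b & c)  (a ^ c)  ((d & b & c) & (a ^ c))  (a | d | a)  φ
T  T  T  T          T          F                F                  T       F
T  T  T  F          F          F                F                  T       F
T  T  F  T          F          T                F                  T       F
T  T  F  F          F          T                F                  T       F
T  F  T  T          F          F                F                  T       F
T  F  T  F          F          F                F                  T       F
T  F  F  T          F          T                F                  T       F
T  F  F  F          F          T                F                  T       F
F  T  T  T          T          T                T                  T       T
F  T  T  F          F          T                F                  F       T
F  T  F  T          F          F                F                  T       T
F  T  F  F          F          F                F                  F       T
F  F  T  T          F          T                F                  T       T
F  F  T  F          F          T                F                  F       T
F  F  F  T          F          F                F                  T       T
F  F  F  F          F          F                F                  F       T
8 of 16 rows are T, so the formula is contingent.

contingent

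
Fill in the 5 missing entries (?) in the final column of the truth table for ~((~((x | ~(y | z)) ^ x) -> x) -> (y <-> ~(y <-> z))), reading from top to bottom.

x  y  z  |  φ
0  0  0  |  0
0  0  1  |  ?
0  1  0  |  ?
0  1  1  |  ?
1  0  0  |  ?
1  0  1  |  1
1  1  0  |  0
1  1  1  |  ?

Row x=0, y=0, z=1: (~((x | ~(y | z)) ^ x) -> x) = 0, (y <-> ~(y <-> z)) = 0, ((~((x | ~(y | z)) ^ x) -> x) -> (y <-> ~(y <-> z))) = 1, so the formula = 0.
Row x=0, y=1, z=0: (~((x | ~(y | z)) ^ x) -> x) = 0, (y <-> ~(y <-> z)) = 1, ((~((x | ~(y | z)) ^ x) -> x) -> (y <-> ~(y <-> z))) = 1, so the formula = 0.
Row x=0, y=1, z=1: (~((x | ~(y | z)) ^ x) -> x) = 0, (y <-> ~(y <-> z)) = 0, ((~((x | ~(y | z)) ^ x) -> x) -> (y <-> ~(y <-> z))) = 1, so the formula = 0.
Row x=1, y=0, z=0: (~((x | ~(y | z)) ^ x) -> x) = 1, (y <-> ~(y <-> z)) = 1, ((~((x | ~(y | z)) ^ x) -> x) -> (y <-> ~(y <-> z))) = 1, so the formula = 0.
Row x=1, y=1, z=1: (~((x | ~(y | z)) ^ x) -> x) = 1, (y <-> ~(y <-> z)) = 0, ((~((x | ~(y | z)) ^ x) -> x) -> (y <-> ~(y <-> z))) = 0, so the formula = 1.

0, 0, 0, 0, 1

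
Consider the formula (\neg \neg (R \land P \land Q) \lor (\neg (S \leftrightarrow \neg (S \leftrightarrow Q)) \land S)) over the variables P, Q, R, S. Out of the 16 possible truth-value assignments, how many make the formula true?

5

P | Q | R | S || (R \land P \land Q) | \neg (R \land P \land Q) | (S \leftrightarrow Q) | \neg (S \leftrightarrow Q) | φ
T | T | T | T ||          T          |            F             |           T           |             F              | T
T | T | T | F ||          T          |            F             |           F           |             T              | T
T | T | F | T ||          F          |            T             |           T           |             F              | T
T | T | F | F ||          F          |            T             |           F           |             T              | F
T | F | T | T ||          F          |            T             |           F           |             T              | F
T | F | T | F ||          F          |            T             |           T           |             F              | F
T | F | F | T ||          F          |            T             |           F           |             T              | F
T | F | F | F ||          F          |            T             |           T           |             F              | F
F | T | T | T ||          F          |            T             |           T           |             F              | T
F | T | T | F ||          F          |            T             |           F           |             T              | F
F | T | F | T ||          F          |            T             |           T           |             F              | T
F | T | F | F ||          F          |            T             |           F           |             T              | F
F | F | T | T ||          F          |            T             |           F           |             T              | F
F | F | T | F ||          F          |            T             |           T           |             F              | F
F | F | F | T ||          F          |            T             |           F           |             T              | F
F | F | F | F ||          F          |            T             |           T           |             F              | F
The formula is true on 5 of the 16 rows.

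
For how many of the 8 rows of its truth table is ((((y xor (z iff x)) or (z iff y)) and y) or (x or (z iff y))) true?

6

x | y | z || φ
1 | 1 | 1 || 1
1 | 1 | 0 || 1
1 | 0 | 1 || 1
1 | 0 | 0 || 1
0 | 1 | 1 || 1
0 | 1 | 0 || 0
0 | 0 | 1 || 0
0 | 0 | 0 || 1
The formula is true on 6 of the 8 rows.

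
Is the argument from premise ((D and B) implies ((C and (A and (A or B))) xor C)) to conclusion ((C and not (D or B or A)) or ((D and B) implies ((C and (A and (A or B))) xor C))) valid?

A | B | C | D || φ | ψ
1 | 1 | 1 | 1 || 0 | 0
1 | 1 | 1 | 0 || 1 | 1
1 | 1 | 0 | 1 || 0 | 0
1 | 1 | 0 | 0 || 1 | 1
1 | 0 | 1 | 1 || 1 | 1
1 | 0 | 1 | 0 || 1 | 1
1 | 0 | 0 | 1 || 1 | 1
1 | 0 | 0 | 0 || 1 | 1
0 | 1 | 1 | 1 || 1 | 1
0 | 1 | 1 | 0 || 1 | 1
0 | 1 | 0 | 1 || 0 | 0
0 | 1 | 0 | 0 || 1 | 1
0 | 0 | 1 | 1 || 1 | 1
0 | 0 | 1 | 0 || 1 | 1
0 | 0 | 0 | 1 || 1 | 1
0 | 0 | 0 | 0 || 1 | 1
In every row where φ is true, ψ is also true, so φ ⊨ ψ.

yes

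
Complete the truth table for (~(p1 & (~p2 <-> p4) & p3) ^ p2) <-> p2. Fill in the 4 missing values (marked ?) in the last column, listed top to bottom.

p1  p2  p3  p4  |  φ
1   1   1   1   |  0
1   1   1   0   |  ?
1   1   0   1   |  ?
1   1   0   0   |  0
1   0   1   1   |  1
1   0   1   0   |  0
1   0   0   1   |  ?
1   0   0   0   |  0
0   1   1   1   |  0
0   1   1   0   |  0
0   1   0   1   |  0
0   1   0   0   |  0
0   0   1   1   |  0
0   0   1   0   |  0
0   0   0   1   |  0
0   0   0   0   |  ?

1, 0, 0, 0

Row p1=1, p2=1, p3=1, p4=0: (~(p1 & (~p2 <-> p4) & p3) ^ p2) = 1, so the formula = 1.
Row p1=1, p2=1, p3=0, p4=1: (~(p1 & (~p2 <-> p4) & p3) ^ p2) = 0, so the formula = 0.
Row p1=1, p2=0, p3=0, p4=1: (~(p1 & (~p2 <-> p4) & p3) ^ p2) = 1, so the formula = 0.
Row p1=0, p2=0, p3=0, p4=0: (~(p1 & (~p2 <-> p4) & p3) ^ p2) = 1, so the formula = 0.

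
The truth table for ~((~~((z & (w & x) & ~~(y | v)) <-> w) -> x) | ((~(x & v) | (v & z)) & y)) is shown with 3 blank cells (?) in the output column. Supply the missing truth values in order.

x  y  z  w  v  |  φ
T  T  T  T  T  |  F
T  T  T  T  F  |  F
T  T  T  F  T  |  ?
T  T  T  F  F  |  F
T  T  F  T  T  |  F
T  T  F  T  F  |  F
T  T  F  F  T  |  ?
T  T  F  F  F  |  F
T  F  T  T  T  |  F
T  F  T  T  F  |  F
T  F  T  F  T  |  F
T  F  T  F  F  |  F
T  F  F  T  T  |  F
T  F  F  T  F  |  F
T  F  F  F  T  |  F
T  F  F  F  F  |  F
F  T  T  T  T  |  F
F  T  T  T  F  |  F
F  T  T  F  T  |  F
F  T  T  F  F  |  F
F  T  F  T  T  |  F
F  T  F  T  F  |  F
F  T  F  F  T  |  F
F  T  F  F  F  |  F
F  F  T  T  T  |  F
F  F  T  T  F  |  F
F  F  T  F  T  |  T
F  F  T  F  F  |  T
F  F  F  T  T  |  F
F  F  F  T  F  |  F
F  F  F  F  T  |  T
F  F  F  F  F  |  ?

F, F, T

Row x=T, y=T, z=T, w=F, v=T: (~~((z & (w & x) & ~~(y | v)) <-> w) -> x) = T, ((~(x & v) | (v & z)) & y) = T, ((~~((z & (w & x) & ~~(y | v)) <-> w) -> x) | ((~(x & v) | (v & z)) & y)) = T, so the formula = F.
Row x=T, y=T, z=F, w=F, v=T: (~~((z & (w & x) & ~~(y | v)) <-> w) -> x) = T, ((~(x & v) | (v & z)) & y) = F, ((~~((z & (w & x) & ~~(y | v)) <-> w) -> x) | ((~(x & v) | (v & z)) & y)) = T, so the formula = F.
Row x=F, y=F, z=F, w=F, v=F: (~~((z & (w & x) & ~~(y | v)) <-> w) -> x) = F, ((~(x & v) | (v & z)) & y) = F, ((~~((z & (w & x) & ~~(y | v)) <-> w) -> x) | ((~(x & v) | (v & z)) & y)) = F, so the formula = T.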